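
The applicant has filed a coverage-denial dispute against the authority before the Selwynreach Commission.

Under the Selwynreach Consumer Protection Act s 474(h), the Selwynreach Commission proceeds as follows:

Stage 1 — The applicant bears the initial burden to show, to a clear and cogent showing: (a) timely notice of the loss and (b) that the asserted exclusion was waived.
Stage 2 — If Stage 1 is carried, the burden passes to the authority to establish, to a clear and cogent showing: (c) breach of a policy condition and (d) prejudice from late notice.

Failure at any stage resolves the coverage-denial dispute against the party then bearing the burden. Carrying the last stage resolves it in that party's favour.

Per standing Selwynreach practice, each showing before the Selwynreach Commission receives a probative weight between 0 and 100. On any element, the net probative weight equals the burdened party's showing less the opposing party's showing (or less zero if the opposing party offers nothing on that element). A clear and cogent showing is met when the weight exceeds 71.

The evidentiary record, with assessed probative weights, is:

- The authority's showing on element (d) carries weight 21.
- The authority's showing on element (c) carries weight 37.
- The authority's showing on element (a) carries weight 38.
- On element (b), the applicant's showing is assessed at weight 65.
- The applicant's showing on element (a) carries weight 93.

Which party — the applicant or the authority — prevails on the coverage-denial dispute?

authority

Stage 1 (applicant, a clear and cogent showing, weight exceeds 71): (a) net 93−38=55 ≤ 71 — fails; (b) 65 ≤ 71 — fails.
  Stage 1 not carried; the applicant fails its burden.
The analysis ends at Stage 1; the authority prevails.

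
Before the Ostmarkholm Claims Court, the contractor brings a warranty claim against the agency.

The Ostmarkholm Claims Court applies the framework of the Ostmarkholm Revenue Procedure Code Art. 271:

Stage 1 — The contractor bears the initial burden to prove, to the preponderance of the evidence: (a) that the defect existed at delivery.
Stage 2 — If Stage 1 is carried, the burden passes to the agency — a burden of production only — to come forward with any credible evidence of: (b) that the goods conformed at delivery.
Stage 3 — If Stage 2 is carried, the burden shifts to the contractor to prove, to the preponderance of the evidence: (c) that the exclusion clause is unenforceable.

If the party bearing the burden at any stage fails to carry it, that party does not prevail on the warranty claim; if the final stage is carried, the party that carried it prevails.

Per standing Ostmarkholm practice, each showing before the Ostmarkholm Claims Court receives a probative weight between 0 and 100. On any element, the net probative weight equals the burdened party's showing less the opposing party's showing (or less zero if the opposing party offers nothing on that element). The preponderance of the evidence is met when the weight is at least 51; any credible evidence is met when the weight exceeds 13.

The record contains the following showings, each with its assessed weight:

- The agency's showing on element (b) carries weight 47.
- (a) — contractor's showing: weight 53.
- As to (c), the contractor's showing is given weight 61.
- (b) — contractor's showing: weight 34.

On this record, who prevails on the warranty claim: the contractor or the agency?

Stage 1 — burden on contractor; standard: the preponderance of the evidence (weight is at least 51).
    (a): 53 ≥ 51 [met]
  Stage 1 is satisfied; the onus moves to the agency.
Stage 2 — burden on agency; standard: any credible evidence (weight exceeds 13).
    (b): 47 − 34 = 13 ≤ 13 [not met]
  Not every element is met, so the agency fails to carry Stage 2.
The contractor prevails.

contractor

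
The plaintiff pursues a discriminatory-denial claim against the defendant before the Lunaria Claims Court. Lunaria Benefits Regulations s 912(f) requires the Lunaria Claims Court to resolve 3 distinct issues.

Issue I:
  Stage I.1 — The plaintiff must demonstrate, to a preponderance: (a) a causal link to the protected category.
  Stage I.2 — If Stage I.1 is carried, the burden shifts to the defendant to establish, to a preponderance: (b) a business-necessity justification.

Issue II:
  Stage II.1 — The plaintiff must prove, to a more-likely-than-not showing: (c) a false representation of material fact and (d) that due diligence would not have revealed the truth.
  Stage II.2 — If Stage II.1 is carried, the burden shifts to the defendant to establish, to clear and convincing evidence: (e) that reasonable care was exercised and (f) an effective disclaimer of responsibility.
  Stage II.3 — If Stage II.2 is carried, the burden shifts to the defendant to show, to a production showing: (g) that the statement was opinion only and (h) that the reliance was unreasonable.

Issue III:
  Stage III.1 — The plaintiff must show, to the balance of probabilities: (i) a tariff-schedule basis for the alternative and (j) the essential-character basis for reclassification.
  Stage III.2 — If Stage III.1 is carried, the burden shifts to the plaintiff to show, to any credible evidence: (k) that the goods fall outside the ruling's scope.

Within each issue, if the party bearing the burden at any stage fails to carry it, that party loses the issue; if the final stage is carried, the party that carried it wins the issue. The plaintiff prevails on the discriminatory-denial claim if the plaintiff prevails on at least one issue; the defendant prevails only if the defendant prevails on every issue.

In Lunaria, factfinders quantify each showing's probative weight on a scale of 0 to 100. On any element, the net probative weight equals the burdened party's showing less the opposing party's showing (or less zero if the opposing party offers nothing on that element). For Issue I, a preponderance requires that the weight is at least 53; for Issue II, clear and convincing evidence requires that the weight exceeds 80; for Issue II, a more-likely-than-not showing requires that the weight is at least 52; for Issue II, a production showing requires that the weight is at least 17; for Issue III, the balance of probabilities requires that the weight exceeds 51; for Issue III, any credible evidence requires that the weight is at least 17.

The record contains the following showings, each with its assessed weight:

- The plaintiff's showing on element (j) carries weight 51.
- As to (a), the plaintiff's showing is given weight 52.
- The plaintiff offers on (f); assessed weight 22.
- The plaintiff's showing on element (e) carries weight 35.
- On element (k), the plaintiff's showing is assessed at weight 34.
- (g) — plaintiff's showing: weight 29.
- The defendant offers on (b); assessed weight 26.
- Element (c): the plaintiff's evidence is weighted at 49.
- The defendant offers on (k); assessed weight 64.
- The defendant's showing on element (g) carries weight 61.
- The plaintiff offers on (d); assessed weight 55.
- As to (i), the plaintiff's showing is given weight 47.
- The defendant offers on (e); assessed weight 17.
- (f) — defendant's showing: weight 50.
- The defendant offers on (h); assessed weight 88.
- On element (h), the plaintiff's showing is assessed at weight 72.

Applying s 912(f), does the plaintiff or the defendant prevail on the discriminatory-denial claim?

defendant

— Issue I —
At Stage I.1 the plaintiff must meet a preponderance (weight is at least 53): on (a) the weight is 52, < 53, so (a) does not meet the standard.
  Stage I.1 not carried; the plaintiff fails its burden.
The defendant prevails on this issue.
— Issue II —
Stage II.1 (plaintiff, a more-likely-than-not showing, weight is at least 52): (c) 49 < 52 — fails; (d) 55 ≥ 52 — meets.
  Stage II.1 not carried; the plaintiff fails its burden.
The defendant prevails on this issue.
— Issue III —
Stage III.1 (plaintiff, the balance of probabilities, weight exceeds 51): (i) 47 ≤ 51 — fails; (j) 51 ≤ 51 — fails.
  The plaintiff does not carry Stage III.1.
The analysis ends at Stage III.1; the defendant prevails on this issue.
Per-issue: Issue I → defendant; Issue II → defendant; Issue III → defendant. The plaintiff must prevail on at least one issue; overall, the defendant prevails.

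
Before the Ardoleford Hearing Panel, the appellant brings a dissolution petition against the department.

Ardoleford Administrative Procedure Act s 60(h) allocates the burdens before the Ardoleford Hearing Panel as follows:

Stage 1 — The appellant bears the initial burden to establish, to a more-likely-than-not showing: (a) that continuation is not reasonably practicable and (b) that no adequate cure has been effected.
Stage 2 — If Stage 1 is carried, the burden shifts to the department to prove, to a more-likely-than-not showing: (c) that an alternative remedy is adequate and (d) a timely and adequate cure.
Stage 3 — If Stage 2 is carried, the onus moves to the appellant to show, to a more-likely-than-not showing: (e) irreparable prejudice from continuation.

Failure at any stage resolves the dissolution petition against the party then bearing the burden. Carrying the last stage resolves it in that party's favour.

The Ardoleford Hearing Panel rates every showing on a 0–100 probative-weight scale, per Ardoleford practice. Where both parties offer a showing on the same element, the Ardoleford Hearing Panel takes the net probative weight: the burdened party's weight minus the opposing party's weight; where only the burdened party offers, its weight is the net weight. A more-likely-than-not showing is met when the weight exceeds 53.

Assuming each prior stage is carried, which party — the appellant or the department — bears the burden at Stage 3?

Stage 3's rule assigns the burden to the appellant (to a more-likely-than-not showing).

appellant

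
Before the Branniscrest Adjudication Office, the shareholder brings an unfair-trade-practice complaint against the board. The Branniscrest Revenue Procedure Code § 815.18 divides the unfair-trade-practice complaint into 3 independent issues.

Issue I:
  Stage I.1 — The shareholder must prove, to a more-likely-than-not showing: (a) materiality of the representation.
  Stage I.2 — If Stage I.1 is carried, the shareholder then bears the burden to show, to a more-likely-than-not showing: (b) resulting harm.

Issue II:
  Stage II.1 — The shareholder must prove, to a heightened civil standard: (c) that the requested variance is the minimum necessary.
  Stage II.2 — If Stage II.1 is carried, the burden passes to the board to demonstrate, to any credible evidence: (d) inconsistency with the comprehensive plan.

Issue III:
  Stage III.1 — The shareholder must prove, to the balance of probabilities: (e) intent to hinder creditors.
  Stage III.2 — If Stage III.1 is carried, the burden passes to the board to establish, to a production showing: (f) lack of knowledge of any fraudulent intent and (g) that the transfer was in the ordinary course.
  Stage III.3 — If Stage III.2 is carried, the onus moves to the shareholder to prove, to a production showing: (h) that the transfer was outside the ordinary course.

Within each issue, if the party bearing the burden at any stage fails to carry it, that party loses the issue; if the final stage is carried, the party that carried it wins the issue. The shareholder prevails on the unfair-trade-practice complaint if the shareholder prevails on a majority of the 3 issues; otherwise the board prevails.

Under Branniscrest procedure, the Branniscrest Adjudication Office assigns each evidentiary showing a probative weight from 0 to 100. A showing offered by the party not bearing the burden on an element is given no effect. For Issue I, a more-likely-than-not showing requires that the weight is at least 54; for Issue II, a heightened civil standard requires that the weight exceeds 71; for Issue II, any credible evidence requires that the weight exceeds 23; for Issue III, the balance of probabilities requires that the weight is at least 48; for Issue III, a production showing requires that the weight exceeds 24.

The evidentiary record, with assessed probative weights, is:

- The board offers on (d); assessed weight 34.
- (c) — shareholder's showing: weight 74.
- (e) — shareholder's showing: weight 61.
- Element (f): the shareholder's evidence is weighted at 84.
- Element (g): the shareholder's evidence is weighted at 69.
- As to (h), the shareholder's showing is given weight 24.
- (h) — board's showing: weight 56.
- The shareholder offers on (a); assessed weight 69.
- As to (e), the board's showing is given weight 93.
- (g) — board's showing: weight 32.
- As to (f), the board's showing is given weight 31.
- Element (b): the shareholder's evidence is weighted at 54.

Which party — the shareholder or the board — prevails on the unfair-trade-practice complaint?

— Issue I —
Stage I.1 (shareholder, a more-likely-than-not showing, weight is at least 54): (a) 69 ≥ 54 — meets.
  Stage I.1 carried; the burden remains with the shareholder.
Stage I.2 (shareholder, a more-likely-than-not showing, weight is at least 54): (b) 54 ≥ 54 — meets.
  All elements met at the final stage.
All stages carried — the shareholder prevails on this issue.
— Issue II —
Stage II.1 (shareholder, a heightened civil standard, weight exceeds 71): (c) 74 > 71 — meets.
  The shareholder carries Stage II.1; the board now bears the burden.
Stage II.2 (board, any credible evidence, weight exceeds 23): (d) 34 > 23 — meets.
  Stage II.2 carried; the final stage is satisfied.
With every stage satisfied, the board prevails on this issue.
— Issue III —
Stage III.1 (shareholder, the balance of probabilities, weight is at least 48): (e) 61 (board's 93 disregarded) ≥ 48 — meets.
  All elements met. The burden passes to the board.
Stage III.2 (board, a production showing, weight exceeds 24): (f) 31 (shareholder's 84 disregarded) > 24 — meets; (g) 32 (shareholder's 69 disregarded) > 24 — meets.
  Stage III.2 is satisfied; the onus moves to the shareholder.
Stage III.3 (shareholder, a production showing, weight exceeds 24): (h) 24 (board's 56 disregarded) ≤ 24 — fails.
  Stage III.3 not carried; the shareholder fails its burden.
So the board prevails on this issue.
Per-issue: Issue I → shareholder; Issue II → board; Issue III → board. The shareholder must prevail on a majority of issues; overall, the board prevails.

board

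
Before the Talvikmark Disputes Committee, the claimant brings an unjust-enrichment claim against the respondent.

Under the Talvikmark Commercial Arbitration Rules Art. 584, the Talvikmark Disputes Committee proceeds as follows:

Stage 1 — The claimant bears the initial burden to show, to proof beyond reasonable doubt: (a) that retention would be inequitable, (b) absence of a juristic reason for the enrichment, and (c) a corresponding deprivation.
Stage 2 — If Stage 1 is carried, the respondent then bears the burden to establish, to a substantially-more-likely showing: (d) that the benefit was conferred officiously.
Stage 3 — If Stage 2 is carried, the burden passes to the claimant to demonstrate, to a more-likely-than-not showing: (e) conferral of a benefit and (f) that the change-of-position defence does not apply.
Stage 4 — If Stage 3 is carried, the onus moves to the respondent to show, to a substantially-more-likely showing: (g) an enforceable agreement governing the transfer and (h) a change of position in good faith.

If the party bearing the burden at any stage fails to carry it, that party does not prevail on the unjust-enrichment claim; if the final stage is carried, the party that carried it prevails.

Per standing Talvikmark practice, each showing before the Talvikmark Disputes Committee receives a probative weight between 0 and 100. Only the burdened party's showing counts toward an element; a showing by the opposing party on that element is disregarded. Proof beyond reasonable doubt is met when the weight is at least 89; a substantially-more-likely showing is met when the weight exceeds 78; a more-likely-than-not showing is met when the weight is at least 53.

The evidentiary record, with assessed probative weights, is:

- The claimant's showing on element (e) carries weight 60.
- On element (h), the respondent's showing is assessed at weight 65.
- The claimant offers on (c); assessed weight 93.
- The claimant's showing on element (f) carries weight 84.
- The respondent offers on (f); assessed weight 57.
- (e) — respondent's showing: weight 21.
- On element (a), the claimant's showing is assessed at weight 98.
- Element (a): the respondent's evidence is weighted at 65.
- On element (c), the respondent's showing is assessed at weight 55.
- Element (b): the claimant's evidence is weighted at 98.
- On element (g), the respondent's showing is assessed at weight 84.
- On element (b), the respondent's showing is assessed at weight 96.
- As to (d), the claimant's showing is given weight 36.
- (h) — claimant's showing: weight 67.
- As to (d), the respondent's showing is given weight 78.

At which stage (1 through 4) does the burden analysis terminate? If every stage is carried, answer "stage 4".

stage 2

Stage 1 — burden on claimant; standard: proof beyond reasonable doubt (weight is at least 89).
    (a): 98 (respondent's 65 disregarded) ≥ 89 [met]
    (b): 98 (respondent's 96 disregarded) ≥ 89 [met]
    (c): 93 (respondent's 55 disregarded) ≥ 89 [met]
  The claimant carries Stage 1; the respondent now bears the burden.
Stage 2 — burden on respondent; standard: a substantially-more-likely showing (weight exceeds 78).
    (d): 78 (claimant's 36 disregarded) ≤ 78 [not met]
  The respondent does not carry Stage 2.
The analysis ends at Stage 2; the claimant prevails.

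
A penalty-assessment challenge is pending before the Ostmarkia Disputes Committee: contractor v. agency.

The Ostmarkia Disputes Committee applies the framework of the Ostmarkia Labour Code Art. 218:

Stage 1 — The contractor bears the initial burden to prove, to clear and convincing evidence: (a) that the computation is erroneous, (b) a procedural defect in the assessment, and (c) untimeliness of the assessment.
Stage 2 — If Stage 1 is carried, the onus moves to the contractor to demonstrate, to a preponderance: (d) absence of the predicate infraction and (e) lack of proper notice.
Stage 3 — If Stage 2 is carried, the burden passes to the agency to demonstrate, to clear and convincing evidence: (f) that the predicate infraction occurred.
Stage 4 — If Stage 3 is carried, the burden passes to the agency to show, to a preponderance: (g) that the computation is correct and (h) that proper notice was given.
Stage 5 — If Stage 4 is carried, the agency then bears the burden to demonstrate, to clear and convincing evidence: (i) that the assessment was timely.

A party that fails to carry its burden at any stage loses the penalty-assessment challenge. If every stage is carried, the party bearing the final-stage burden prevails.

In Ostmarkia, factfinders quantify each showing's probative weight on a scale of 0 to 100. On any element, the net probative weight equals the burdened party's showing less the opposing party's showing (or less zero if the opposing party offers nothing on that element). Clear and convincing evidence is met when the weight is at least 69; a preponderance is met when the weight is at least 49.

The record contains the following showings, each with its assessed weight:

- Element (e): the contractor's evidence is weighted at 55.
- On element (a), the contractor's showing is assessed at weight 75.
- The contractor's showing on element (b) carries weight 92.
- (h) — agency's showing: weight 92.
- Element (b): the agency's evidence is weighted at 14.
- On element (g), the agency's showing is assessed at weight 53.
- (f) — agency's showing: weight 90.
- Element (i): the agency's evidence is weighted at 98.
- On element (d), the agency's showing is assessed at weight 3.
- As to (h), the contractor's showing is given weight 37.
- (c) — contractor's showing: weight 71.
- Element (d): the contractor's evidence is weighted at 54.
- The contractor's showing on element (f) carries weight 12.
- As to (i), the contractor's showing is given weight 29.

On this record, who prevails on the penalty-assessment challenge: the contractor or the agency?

agency

At Stage 1 the contractor must meet clear and convincing evidence (weight is at least 69): on (a) the weight is 75, ≥ 69, so (a) meets the standard; on (b) the weight is 92 less the opposing 14 gives net 78, which does reach 69, so (b) meets the standard; on (c) the weight is 71, which does reach 69, so (c) meets the standard.
  Stage 1 carried; the burden remains with the contractor.
At Stage 2 the contractor must meet a preponderance (weight is at least 49): on (d) the weight is 54 less the opposing 3 gives net 51, ≥ 49, so (d) meets the standard; on (e) the weight is 55, ≥ 49, so (e) meets the standard.
  Stage 2 carried; the burden shifts to the agency.
At Stage 3 the agency must meet clear and convincing evidence (weight is at least 69): on (f) the weight is 90 less the opposing 12 gives net 78, ≥ 69, so (f) meets the standard.
  Stage 3 is satisfied; the agency continues to bear the burden.
At Stage 4 the agency must meet a preponderance (weight is at least 49): on (g) the weight is 53, which does reach 49, so (g) meets the standard; on (h) the weight is 92 less the opposing 37 gives net 55, which does reach 49, so (h) meets the standard.
  Stage 4 is satisfied; the agency continues to bear the burden.
At Stage 5 the agency must meet clear and convincing evidence (weight is at least 69): on (i) the weight is 98 less the opposing 29 gives net 69, ≥ 69, so (i) meets the standard.
  All elements met at the final stage.
Every stage carried; the agency prevails.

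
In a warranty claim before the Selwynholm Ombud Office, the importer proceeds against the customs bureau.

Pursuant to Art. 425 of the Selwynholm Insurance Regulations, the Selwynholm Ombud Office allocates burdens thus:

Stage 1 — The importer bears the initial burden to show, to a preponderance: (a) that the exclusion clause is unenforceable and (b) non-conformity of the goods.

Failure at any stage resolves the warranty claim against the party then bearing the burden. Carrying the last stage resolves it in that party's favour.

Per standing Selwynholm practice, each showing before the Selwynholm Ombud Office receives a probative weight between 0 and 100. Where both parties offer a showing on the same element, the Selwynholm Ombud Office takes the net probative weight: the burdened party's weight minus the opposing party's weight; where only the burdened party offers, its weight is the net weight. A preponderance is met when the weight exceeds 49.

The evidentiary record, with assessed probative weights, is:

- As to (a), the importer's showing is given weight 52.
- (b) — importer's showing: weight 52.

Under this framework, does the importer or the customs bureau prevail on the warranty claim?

importer

At Stage 1 the importer must meet a preponderance (weight exceeds 49): on (a) the weight is 52, > 49, so (a) meets the standard; on (b) the weight is 52, which does exceed 49, so (b) meets the standard.
  The importer carries the last stage.
All stages carried — the importer prevails.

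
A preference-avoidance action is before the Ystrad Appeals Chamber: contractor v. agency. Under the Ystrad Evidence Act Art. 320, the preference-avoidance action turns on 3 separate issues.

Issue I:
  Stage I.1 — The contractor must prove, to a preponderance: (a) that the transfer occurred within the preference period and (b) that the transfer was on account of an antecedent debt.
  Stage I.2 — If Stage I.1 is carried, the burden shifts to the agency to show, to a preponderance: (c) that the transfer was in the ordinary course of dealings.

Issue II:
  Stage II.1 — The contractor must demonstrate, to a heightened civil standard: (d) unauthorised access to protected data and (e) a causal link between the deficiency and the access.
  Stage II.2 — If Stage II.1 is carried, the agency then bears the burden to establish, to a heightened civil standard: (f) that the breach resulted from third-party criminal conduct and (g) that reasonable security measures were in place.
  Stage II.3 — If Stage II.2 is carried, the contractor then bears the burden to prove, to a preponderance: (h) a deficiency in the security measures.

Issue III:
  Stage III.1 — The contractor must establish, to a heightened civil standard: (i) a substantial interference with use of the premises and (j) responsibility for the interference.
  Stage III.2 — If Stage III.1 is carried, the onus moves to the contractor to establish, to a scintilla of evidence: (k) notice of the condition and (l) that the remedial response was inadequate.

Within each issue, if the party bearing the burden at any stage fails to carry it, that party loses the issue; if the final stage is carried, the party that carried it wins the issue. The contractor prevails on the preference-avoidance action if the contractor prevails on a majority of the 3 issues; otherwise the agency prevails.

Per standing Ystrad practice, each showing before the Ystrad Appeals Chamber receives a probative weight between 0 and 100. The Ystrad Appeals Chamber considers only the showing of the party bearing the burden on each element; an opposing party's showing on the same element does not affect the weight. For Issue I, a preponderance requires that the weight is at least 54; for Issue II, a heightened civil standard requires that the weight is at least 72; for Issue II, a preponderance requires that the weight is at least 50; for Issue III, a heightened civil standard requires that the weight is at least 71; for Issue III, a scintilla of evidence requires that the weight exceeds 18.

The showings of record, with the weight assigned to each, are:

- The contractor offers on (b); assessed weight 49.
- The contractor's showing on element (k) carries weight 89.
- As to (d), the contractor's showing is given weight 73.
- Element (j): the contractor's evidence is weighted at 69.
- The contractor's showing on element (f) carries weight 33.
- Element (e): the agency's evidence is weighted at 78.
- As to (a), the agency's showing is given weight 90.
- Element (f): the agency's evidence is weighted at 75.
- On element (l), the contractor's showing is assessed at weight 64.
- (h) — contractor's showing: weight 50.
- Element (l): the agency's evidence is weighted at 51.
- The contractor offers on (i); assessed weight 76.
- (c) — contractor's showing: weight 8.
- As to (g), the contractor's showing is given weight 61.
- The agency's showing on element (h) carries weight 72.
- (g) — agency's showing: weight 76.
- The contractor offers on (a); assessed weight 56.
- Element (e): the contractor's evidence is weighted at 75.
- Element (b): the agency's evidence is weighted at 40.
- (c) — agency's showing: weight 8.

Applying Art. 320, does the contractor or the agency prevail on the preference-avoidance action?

agency

— Issue I —
Stage I.1 — burden on contractor; standard: a preponderance (weight is at least 54).
    (a): 56 (agency's 90 disregarded) ≥ 54 [met]
    (b): 49 (agency's 40 disregarded) < 54 [not met]
  Stage I.1 not carried; the contractor fails its burden.
The analysis ends at Stage I.1; the agency prevails on this issue.
— Issue II —
At Stage II.1 the contractor must meet a heightened civil standard (weight is at least 72): on (d) the weight is 73, ≥ 72, so (d) meets the standard; on (e) the weight is 75 (the agency's 78 is given no effect), which does reach 72, so (e) meets the standard.
  Stage II.1 carried; the burden shifts to the agency.
At Stage II.2 the agency must meet a heightened civil standard (weight is at least 72): on (f) the weight is 75 (the contractor's 33 is given no effect), ≥ 72, so (f) meets the standard; on (g) the weight is 76 (the contractor's 61 is given no effect), which does reach 72, so (g) meets the standard.
  Stage II.2 carried; the burden shifts to the contractor.
At Stage II.3 the contractor must meet a preponderance (weight is at least 50): on (h) the weight is 50 (the agency's 72 is given no effect), ≥ 50, so (h) meets the standard.
  The contractor carries the last stage.
All stages carried — the contractor prevails on this issue.
— Issue III —
Stage III.1 (contractor, a heightened civil standard, weight is at least 71): (i) 76 ≥ 71 — meets; (j) 69 < 71 — fails.
  The contractor does not carry Stage III.1.
The analysis ends at Stage III.1; the agency prevails on this issue.
Per-issue: Issue I → agency; Issue II → contractor; Issue III → agency. The contractor must prevail on a majority of issues; overall, the agency prevails.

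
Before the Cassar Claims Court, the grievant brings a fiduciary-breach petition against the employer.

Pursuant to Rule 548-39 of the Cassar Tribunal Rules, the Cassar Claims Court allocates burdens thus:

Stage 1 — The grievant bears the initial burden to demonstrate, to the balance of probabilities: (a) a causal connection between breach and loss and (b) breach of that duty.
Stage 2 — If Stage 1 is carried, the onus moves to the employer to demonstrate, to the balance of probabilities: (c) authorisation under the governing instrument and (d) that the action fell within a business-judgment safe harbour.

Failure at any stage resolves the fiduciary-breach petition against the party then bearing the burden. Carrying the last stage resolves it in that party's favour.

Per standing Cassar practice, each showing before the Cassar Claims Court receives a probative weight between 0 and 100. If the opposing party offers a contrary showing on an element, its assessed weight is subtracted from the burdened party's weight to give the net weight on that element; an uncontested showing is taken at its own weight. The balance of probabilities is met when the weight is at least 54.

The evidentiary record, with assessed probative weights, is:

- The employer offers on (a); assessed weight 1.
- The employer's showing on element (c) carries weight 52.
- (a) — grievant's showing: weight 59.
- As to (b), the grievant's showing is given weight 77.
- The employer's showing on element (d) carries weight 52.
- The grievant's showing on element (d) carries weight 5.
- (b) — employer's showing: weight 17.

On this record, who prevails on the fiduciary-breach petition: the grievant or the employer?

grievant

Stage 1 — burden on grievant; standard: the balance of probabilities (weight is at least 54).
    (a): 59 − 1 = 58 ≥ 54 [met]
    (b): 77 − 17 = 60 ≥ 54 [met]
  The grievant carries Stage 1; the employer now bears the burden.
Stage 2 — burden on employer; standard: the balance of probabilities (weight is at least 54).
    (c): 52 < 54 [not met]
    (d): 52 − 5 = 47 < 54 [not met]
  Not every element is met, so the employer fails to carry Stage 2.
So the grievant prevails.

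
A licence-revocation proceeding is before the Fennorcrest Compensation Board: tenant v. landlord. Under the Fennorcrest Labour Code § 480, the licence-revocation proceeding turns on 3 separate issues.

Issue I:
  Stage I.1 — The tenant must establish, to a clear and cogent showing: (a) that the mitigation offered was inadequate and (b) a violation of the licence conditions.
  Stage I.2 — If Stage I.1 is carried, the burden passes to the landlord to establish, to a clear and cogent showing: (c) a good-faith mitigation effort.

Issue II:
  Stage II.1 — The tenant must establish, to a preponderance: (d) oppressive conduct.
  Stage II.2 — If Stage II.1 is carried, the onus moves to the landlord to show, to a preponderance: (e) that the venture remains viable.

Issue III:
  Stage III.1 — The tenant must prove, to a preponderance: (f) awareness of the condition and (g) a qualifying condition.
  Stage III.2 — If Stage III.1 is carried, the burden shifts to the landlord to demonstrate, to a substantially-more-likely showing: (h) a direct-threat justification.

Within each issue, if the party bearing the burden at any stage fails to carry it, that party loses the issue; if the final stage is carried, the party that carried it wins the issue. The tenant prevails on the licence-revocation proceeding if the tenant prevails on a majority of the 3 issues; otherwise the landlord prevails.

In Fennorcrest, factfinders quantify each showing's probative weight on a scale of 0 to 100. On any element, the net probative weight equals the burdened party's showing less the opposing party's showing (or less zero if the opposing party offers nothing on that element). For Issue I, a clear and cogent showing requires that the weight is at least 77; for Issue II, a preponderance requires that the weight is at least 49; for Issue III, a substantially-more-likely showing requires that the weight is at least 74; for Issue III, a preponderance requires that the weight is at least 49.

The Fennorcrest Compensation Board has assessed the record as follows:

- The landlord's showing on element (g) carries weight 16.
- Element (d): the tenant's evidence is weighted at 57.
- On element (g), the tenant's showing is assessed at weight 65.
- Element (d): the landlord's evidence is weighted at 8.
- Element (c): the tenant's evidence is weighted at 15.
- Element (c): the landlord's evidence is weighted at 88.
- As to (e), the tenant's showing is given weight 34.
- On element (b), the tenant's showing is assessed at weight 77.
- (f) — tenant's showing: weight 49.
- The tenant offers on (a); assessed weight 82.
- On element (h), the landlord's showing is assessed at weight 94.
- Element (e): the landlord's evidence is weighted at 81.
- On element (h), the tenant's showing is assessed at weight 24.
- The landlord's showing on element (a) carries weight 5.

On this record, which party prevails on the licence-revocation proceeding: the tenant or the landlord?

— Issue I —
Stage I.1 — burden on tenant; standard: a clear and cogent showing (weight is at least 77).
    (a): 82 − 5 = 77 ≥ 77 [met]
    (b): 77 ≥ 77 [met]
  Stage I.1 carried; the burden shifts to the landlord.
Stage I.2 — burden on landlord; standard: a clear and cogent showing (weight is at least 77).
    (c): 88 − 15 = 73 < 77 [not met]
  Stage I.2 not carried; the landlord fails its burden.
So the tenant prevails on this issue.
— Issue II —
Stage II.1 — burden on tenant; standard: a preponderance (weight is at least 49).
    (d): 57 − 8 = 49 ≥ 49 [met]
  All elements met. The burden passes to the landlord.
Stage II.2 — burden on landlord; standard: a preponderance (weight is at least 49).
    (e): 81 − 34 = 47 < 49 [not met]
  Stage II.2 not carried; the landlord fails its burden.
So the tenant prevails on this issue.
— Issue III —
Stage III.1 — burden on tenant; standard: a preponderance (weight is at least 49).
    (f): 49 ≥ 49 [met]
    (g): 65 − 16 = 49 ≥ 49 [met]
  Stage III.1 carried; the burden shifts to the landlord.
Stage III.2 — burden on landlord; standard: a substantially-more-likely showing (weight is at least 74).
    (h): 94 − 24 = 70 < 74 [not met]
  Not every element is met, so the landlord fails to carry Stage III.2.
So the tenant prevails on this issue.
Per-issue: Issue I → tenant; Issue II → tenant; Issue III → tenant. The tenant must prevail on a majority of issues; overall, the tenant prevails.

tenant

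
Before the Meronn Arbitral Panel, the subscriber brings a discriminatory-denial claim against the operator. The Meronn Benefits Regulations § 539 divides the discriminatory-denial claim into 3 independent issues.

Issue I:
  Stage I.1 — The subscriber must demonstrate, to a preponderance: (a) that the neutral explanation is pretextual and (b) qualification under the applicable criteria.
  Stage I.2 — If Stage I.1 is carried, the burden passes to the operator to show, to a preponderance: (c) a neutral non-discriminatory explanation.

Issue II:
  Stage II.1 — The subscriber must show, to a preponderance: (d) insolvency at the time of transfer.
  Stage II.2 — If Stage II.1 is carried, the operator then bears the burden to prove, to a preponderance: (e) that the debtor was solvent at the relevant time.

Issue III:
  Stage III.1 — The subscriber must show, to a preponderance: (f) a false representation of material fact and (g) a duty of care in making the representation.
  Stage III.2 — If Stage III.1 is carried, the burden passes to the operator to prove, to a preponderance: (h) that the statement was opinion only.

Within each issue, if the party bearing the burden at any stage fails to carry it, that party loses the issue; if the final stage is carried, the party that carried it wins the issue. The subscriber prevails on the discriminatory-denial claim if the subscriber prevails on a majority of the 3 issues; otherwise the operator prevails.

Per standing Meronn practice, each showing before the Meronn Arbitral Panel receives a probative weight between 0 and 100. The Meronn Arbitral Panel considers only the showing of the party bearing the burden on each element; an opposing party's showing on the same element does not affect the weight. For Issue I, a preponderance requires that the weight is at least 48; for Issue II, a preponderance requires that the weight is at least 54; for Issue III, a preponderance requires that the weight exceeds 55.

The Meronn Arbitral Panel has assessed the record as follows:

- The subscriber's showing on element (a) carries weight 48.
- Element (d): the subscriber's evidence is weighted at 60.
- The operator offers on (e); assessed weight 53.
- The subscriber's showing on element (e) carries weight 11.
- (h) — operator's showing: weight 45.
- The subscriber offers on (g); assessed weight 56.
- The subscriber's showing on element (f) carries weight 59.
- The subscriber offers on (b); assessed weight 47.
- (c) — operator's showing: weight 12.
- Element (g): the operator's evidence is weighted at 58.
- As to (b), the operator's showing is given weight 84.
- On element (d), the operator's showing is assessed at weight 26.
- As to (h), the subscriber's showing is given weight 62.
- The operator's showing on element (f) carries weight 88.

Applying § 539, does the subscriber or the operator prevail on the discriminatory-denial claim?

subscriber

— Issue I —
Stage I.1 (subscriber, a preponderance, weight is at least 48): (a) 48 ≥ 48 — meets; (b) 47 (operator's 84 disregarded) < 48 — fails.
  Stage I.1 not carried; the subscriber fails its burden.
The analysis ends at Stage I.1; the operator prevails on this issue.
— Issue II —
Stage II.1 — burden on subscriber; standard: a preponderance (weight is at least 54).
    (d): 60 (operator's 26 disregarded) ≥ 54 [met]
  All elements met. The burden passes to the operator.
Stage II.2 — burden on operator; standard: a preponderance (weight is at least 54).
    (e): 53 (subscriber's 11 disregarded) < 54 [not met]
  The operator does not carry Stage II.2.
The subscriber prevails on this issue.
— Issue III —
At Stage III.1 the subscriber must meet a preponderance (weight exceeds 55): on (f) the weight is 59 (the operator's 88 is given no effect), which does exceed 55, so (f) meets the standard; on (g) the weight is 56 (the operator's 58 is given no effect), > 55, so (g) meets the standard.
  All elements met. The burden passes to the operator.
At Stage III.2 the operator must meet a preponderance (weight exceeds 55): on (h) the weight is 45 (the subscriber's 62 is given no effect), ≤ 55, so (h) does not meet the standard.
  The operator does not carry Stage III.2.
So the subscriber prevails on this issue.
Per-issue: Issue I → operator; Issue II → subscriber; Issue III → subscriber. The subscriber must prevail on a majority of issues; overall, the subscriber prevails.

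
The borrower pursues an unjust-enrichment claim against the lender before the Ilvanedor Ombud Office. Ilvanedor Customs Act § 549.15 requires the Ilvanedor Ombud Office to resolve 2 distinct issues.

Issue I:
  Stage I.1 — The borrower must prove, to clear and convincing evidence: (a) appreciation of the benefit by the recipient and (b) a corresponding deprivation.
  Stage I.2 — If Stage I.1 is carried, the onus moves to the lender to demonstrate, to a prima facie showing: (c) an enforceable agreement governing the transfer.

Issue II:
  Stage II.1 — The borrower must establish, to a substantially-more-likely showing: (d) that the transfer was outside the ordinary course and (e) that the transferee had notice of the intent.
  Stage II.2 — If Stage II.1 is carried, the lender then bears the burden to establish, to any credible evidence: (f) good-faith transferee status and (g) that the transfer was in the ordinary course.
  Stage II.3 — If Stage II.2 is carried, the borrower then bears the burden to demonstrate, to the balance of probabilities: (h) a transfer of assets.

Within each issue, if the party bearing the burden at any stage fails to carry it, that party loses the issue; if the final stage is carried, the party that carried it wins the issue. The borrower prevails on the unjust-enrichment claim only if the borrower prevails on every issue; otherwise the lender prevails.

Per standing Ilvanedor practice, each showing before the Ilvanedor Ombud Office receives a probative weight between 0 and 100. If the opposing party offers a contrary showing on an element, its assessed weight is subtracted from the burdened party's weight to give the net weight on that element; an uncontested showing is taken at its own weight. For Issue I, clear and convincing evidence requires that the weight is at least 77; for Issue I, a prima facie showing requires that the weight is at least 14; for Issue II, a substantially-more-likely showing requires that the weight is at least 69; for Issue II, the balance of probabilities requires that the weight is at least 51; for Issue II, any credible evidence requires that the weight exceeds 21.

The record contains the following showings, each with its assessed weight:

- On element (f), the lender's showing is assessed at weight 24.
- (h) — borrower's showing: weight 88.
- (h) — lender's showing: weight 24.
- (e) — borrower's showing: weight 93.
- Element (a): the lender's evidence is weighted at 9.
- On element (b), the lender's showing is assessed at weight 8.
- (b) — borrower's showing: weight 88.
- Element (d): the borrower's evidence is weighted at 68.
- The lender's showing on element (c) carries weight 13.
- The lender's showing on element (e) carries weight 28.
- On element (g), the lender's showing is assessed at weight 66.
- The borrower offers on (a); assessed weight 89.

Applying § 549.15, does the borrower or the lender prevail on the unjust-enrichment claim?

lender

— Issue I —
Stage I.1 — burden on borrower; standard: clear and convincing evidence (weight is at least 77).
    (a): 89 − 9 = 80 ≥ 77 [met]
    (b): 88 − 8 = 80 ≥ 77 [met]
  The borrower carries Stage I.1; the lender now bears the burden.
Stage I.2 — burden on lender; standard: a prima facie showing (weight is at least 14).
    (c): 13 < 14 [not met]
  Stage I.2 not carried; the lender fails its burden.
The analysis ends at Stage I.2; the borrower prevails on this issue.
— Issue II —
Stage II.1 (borrower, a substantially-more-likely showing, weight is at least 69): (d) 68 < 69 — fails; (e) net 93−28=65 < 69 — fails.
  The borrower does not carry Stage II.1.
The analysis ends at Stage II.1; the lender prevails on this issue.
Per-issue: Issue I → borrower; Issue II → lender. The borrower must prevail on every issue; overall, the lender prevails.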